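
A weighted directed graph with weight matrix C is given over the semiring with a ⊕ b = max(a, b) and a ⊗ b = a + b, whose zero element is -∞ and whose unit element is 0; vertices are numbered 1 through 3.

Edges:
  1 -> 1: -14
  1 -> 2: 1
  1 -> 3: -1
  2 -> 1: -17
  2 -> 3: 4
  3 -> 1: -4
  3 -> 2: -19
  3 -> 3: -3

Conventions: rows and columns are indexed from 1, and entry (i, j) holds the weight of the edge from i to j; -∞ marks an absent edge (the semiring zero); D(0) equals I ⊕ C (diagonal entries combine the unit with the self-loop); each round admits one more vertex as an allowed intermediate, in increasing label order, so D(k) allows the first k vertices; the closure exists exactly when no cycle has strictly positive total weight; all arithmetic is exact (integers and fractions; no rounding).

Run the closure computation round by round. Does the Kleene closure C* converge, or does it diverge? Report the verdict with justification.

D(0):
  [0, 1, -1]
  [-17, 0, 4]
  [-4, -19, 0]
D(1):
  [0, 1, -1]
  [-17, 0, 4]
  [-4, -3, 0]
Detection: at round 2, diagonal entry (3, 3) turns strictly positive.
Key observation: the cycle 3->1->2->3 has total weight (-4) + 1 + 4, which is strictly positive.
Answer: DIVERGES — positive cycle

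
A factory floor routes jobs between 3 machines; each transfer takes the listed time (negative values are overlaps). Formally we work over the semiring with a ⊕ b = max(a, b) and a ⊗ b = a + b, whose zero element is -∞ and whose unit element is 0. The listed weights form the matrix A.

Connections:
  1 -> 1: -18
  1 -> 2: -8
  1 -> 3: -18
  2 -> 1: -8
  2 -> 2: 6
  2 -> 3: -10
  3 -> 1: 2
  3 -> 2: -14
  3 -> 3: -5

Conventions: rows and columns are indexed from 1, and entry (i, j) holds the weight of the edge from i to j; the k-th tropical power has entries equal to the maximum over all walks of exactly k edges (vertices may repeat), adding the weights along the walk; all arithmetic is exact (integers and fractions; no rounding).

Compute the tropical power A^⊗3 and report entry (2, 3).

A^⊗2:
  [-16, -2, -18]
  [-2, 12, -4]
  [-3, -6, -10]
A^⊗3:
  [-10, 4, -12]
  [4, 18, 2]
  [-8, 0, -15]
Key observation: the optimum is the walk 2->2->2->3, with weight 6 + 6 + (-10) = 2.
Optimal value attained by: walk 2->2->2->3.
Answer: (A^⊗3)[2][3] = 2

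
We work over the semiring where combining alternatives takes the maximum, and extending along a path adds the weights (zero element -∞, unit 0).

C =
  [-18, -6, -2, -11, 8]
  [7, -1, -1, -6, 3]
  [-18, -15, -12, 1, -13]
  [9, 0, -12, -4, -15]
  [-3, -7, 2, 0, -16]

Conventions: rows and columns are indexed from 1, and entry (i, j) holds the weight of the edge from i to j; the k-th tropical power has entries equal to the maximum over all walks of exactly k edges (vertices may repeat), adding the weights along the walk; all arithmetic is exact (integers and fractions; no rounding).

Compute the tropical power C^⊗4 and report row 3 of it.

C^⊗2:
  [5, 1, 10, 8, -3]
  [6, 1, 5, 3, 15]
  [10, 1, -11, -3, -10]
  [7, 3, 7, -2, 17]
  [9, 0, -5, 3, 5]
C^⊗3:
  [17, 8, 3, 11, 13]
  [12, 8, 17, 15, 14]
  [8, 4, 8, -1, 18]
  [14, 10, 19, 17, 15]
  [12, 3, 7, 5, 17]
C^⊗4:
  [20, 11, 15, 13, 25]
  [24, 15, 16, 18, 20]
  [15, 11, 20, 18, 16]
  [26, 17, 17, 20, 22]
  [14, 10, 19, 17, 20]
Answer: row 3 of C^⊗4 = [15, 11, 20, 18, 16]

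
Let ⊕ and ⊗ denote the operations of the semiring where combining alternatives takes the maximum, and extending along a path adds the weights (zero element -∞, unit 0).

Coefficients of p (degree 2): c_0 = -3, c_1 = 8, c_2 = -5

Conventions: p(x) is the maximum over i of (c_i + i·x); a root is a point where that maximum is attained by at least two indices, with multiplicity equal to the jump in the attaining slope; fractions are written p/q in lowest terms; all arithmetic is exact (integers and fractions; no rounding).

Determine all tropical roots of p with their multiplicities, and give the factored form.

hull edge (i=0, c=-3) to (i=1, c=8): slope 11, span 1
hull edge (i=1, c=8) to (i=2, c=-5): slope -13, span 1
Factored form: p(x) = -5 ⊗ (x ⊕ (-11)) ⊗ (x ⊕ 13)
Answer: roots = -11 (mult 1), 13 (mult 1)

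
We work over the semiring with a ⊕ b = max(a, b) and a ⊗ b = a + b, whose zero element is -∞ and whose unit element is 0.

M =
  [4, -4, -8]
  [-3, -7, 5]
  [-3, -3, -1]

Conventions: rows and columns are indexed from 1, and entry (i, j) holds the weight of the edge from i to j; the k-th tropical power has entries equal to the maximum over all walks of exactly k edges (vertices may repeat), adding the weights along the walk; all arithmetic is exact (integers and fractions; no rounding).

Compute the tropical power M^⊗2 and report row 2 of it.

M^⊗2:
  [8, 0, 1]
  [2, 2, 4]
  [1, -4, 2]
Answer: row 2 of M^⊗2 = [2, 2, 4]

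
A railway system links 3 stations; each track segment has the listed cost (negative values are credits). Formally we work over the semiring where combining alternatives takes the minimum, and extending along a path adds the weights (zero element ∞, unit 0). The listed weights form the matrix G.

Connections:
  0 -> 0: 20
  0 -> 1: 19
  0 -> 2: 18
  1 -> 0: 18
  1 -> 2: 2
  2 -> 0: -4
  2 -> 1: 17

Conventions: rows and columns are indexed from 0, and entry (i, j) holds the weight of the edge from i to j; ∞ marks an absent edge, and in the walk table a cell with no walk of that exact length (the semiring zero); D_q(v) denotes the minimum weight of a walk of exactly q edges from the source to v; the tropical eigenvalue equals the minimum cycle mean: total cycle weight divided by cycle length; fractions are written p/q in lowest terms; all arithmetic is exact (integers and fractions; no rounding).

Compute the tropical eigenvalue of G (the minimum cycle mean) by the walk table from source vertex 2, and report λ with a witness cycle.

q=0: [∞, ∞, 0]
q=1: [-4, 17, ∞]
q=2: [16, 15, 14]
q=3: [10, 31, 17]
Optimal cycle mean attained by: cycle 0->1->2->0, total 19 + 2 + (-4), length 3.
Answer: λ = 17/3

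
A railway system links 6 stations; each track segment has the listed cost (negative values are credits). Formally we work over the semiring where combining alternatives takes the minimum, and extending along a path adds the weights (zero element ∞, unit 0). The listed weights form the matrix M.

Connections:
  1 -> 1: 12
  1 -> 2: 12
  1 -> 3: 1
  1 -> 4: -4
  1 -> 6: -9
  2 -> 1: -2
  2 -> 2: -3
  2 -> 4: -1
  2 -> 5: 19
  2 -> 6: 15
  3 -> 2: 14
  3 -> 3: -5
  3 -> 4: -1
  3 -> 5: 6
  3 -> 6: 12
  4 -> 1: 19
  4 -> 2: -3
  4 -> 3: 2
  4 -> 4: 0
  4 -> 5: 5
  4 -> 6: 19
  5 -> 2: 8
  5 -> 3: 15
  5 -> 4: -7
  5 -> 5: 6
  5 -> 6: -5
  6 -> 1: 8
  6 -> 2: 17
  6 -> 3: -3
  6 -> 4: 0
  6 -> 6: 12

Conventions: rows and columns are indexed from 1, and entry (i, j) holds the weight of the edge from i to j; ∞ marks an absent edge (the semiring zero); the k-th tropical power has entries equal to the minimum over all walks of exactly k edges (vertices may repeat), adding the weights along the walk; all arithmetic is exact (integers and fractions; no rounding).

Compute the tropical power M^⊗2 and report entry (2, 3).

M^⊗2:
  [-1, -7, -12, -9, 1, 3]
  [-5, -6, -1, -6, 4, -11]
  [12, -4, -10, -6, 1, 1]
  [-5, -6, -3, -4, 5, 0]
  [3, -10, -8, -7, -2, 1]
  [15, -3, -8, -4, 3, -1]
Key observation: the optimum is the walk 2->1->3, with weight (-2) + 1 = -1.
Optimal value attained by: walk 2->1->3.
Answer: (M^⊗2)[2][3] = -1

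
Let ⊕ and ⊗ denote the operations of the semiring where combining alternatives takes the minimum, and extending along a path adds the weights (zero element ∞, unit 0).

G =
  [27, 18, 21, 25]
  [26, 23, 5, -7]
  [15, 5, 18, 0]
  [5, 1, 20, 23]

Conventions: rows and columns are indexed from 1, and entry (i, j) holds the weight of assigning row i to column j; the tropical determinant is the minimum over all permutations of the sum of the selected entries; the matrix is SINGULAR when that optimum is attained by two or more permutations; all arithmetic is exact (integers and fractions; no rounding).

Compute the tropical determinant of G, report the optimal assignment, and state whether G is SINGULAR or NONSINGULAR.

σ = (1, 2, 3, 4): 27 + 23 + 18 + 23 = 91
σ = (1, 2, 4, 3): 27 + 23 + 0 + 20 = 70
σ = (1, 3, 2, 4): 27 + 5 + 5 + 23 = 60
σ = (1, 3, 4, 2): 27 + 5 + 0 + 1 = 33
σ = (1, 4, 2, 3): 27 + (-7) + 5 + 20 = 45
σ = (1, 4, 3, 2): 27 + (-7) + 18 + 1 = 39
σ = (2, 1, 3, 4): 18 + 26 + 18 + 23 = 85
σ = (2, 1, 4, 3): 18 + 26 + 0 + 20 = 64
σ = (2, 3, 1, 4): 18 + 5 + 15 + 23 = 61
σ = (2, 3, 4, 1): 18 + 5 + 0 + 5 = 28
σ = (2, 4, 1, 3): 18 + (-7) + 15 + 20 = 46
σ = (2, 4, 3, 1): 18 + (-7) + 18 + 5 = 34
σ = (3, 1, 2, 4): 21 + 26 + 5 + 23 = 75
σ = (3, 1, 4, 2): 21 + 26 + 0 + 1 = 48
σ = (3, 2, 1, 4): 21 + 23 + 15 + 23 = 82
σ = (3, 2, 4, 1): 21 + 23 + 0 + 5 = 49
σ = (3, 4, 1, 2): 21 + (-7) + 15 + 1 = 30
σ = (3, 4, 2, 1): 21 + (-7) + 5 + 5 = 24
σ = (4, 1, 2, 3): 25 + 26 + 5 + 20 = 76
σ = (4, 1, 3, 2): 25 + 26 + 18 + 1 = 70
σ = (4, 2, 1, 3): 25 + 23 + 15 + 20 = 83
σ = (4, 2, 3, 1): 25 + 23 + 18 + 5 = 71
σ = (4, 3, 1, 2): 25 + 5 + 15 + 1 = 46
σ = (4, 3, 2, 1): 25 + 5 + 5 + 5 = 40
Optimal value attained by: σ = (3, 4, 2, 1).
Answer: det⊕(G) = 24; verdict: NONSINGULAR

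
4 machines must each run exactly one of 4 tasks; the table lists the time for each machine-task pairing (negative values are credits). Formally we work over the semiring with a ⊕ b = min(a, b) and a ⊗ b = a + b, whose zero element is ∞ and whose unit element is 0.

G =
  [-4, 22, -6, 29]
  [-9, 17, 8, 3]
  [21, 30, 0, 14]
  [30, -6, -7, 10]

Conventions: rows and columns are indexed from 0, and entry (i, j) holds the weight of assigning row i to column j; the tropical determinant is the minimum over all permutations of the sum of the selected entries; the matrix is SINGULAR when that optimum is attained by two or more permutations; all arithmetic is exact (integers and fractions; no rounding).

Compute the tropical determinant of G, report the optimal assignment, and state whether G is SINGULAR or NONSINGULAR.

σ = (0, 1, 2, 3): (-4) + 17 + 0 + 10 = 23
σ = (0, 1, 3, 2): (-4) + 17 + 14 + (-7) = 20
σ = (0, 2, 1, 3): (-4) + 8 + 30 + 10 = 44
σ = (0, 2, 3, 1): (-4) + 8 + 14 + (-6) = 12
σ = (0, 3, 1, 2): (-4) + 3 + 30 + (-7) = 22
σ = (0, 3, 2, 1): (-4) + 3 + 0 + (-6) = -7
σ = (1, 0, 2, 3): 22 + (-9) + 0 + 10 = 23
σ = (1, 0, 3, 2): 22 + (-9) + 14 + (-7) = 20
σ = (1, 2, 0, 3): 22 + 8 + 21 + 10 = 61
σ = (1, 2, 3, 0): 22 + 8 + 14 + 30 = 74
σ = (1, 3, 0, 2): 22 + 3 + 21 + (-7) = 39
σ = (1, 3, 2, 0): 22 + 3 + 0 + 30 = 55
σ = (2, 0, 1, 3): (-6) + (-9) + 30 + 10 = 25
σ = (2, 0, 3, 1): (-6) + (-9) + 14 + (-6) = -7
σ = (2, 1, 0, 3): (-6) + 17 + 21 + 10 = 42
σ = (2, 1, 3, 0): (-6) + 17 + 14 + 30 = 55
σ = (2, 3, 0, 1): (-6) + 3 + 21 + (-6) = 12
σ = (2, 3, 1, 0): (-6) + 3 + 30 + 30 = 57
σ = (3, 0, 1, 2): 29 + (-9) + 30 + (-7) = 43
σ = (3, 0, 2, 1): 29 + (-9) + 0 + (-6) = 14
σ = (3, 1, 0, 2): 29 + 17 + 21 + (-7) = 60
σ = (3, 1, 2, 0): 29 + 17 + 0 + 30 = 76
σ = (3, 2, 0, 1): 29 + 8 + 21 + (-6) = 52
σ = (3, 2, 1, 0): 29 + 8 + 30 + 30 = 97
Optimal value attained by: σ = (0, 3, 2, 1).
Answer: det⊕(G) = -7; verdict: SINGULAR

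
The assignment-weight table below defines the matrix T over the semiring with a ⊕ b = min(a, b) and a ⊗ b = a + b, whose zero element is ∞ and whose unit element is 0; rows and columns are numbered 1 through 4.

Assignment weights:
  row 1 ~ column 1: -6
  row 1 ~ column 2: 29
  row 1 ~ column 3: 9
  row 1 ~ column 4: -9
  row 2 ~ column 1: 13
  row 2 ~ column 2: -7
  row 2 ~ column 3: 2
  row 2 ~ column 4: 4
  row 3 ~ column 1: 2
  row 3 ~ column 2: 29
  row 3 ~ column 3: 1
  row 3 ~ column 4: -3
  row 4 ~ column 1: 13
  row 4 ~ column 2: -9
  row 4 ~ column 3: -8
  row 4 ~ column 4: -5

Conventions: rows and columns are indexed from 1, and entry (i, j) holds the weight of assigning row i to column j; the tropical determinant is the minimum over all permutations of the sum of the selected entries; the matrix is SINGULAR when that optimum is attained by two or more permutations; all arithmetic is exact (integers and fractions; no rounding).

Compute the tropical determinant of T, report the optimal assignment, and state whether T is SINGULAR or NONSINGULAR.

σ = (1, 2, 3, 4): (-6) + (-7) + 1 + (-5) = -17
σ = (1, 2, 4, 3): (-6) + (-7) + (-3) + (-8) = -24
σ = (1, 3, 2, 4): (-6) + 2 + 29 + (-5) = 20
σ = (1, 3, 4, 2): (-6) + 2 + (-3) + (-9) = -16
σ = (1, 4, 2, 3): (-6) + 4 + 29 + (-8) = 19
σ = (1, 4, 3, 2): (-6) + 4 + 1 + (-9) = -10
σ = (2, 1, 3, 4): 29 + 13 + 1 + (-5) = 38
σ = (2, 1, 4, 3): 29 + 13 + (-3) + (-8) = 31
σ = (2, 3, 1, 4): 29 + 2 + 2 + (-5) = 28
σ = (2, 3, 4, 1): 29 + 2 + (-3) + 13 = 41
σ = (2, 4, 1, 3): 29 + 4 + 2 + (-8) = 27
σ = (2, 4, 3, 1): 29 + 4 + 1 + 13 = 47
σ = (3, 1, 2, 4): 9 + 13 + 29 + (-5) = 46
σ = (3, 1, 4, 2): 9 + 13 + (-3) + (-9) = 10
σ = (3, 2, 1, 4): 9 + (-7) + 2 + (-5) = -1
σ = (3, 2, 4, 1): 9 + (-7) + (-3) + 13 = 12
σ = (3, 4, 1, 2): 9 + 4 + 2 + (-9) = 6
σ = (3, 4, 2, 1): 9 + 4 + 29 + 13 = 55
σ = (4, 1, 2, 3): (-9) + 13 + 29 + (-8) = 25
σ = (4, 1, 3, 2): (-9) + 13 + 1 + (-9) = -4
σ = (4, 2, 1, 3): (-9) + (-7) + 2 + (-8) = -22
σ = (4, 2, 3, 1): (-9) + (-7) + 1 + 13 = -2
σ = (4, 3, 1, 2): (-9) + 2 + 2 + (-9) = -14
σ = (4, 3, 2, 1): (-9) + 2 + 29 + 13 = 35
Optimal value attained by: σ = (1, 2, 4, 3).
Answer: det⊕(T) = -24; verdict: NONSINGULAR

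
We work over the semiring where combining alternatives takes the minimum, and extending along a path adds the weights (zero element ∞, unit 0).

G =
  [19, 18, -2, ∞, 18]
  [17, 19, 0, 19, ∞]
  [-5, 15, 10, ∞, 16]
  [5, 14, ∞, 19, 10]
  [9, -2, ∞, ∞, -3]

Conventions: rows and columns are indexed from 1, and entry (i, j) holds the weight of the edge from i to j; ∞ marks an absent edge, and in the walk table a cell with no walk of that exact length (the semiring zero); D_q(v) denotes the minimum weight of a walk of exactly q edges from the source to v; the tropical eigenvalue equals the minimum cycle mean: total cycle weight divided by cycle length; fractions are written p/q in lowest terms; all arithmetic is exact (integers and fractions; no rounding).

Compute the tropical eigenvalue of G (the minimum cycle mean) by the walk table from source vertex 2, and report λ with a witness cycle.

q=0: [∞, 0, ∞, ∞, ∞]
q=1: [17, 19, 0, 19, ∞]
q=2: [-5, 15, 10, 38, 16]
q=3: [5, 13, -7, 34, 13]
q=4: [-12, 8, 3, 32, 9]
q=5: [-2, 6, -14, 27, 6]
Optimal cycle mean attained by: cycle 1->3->1, total (-2) + (-5), length 2.
Answer: λ = -7/2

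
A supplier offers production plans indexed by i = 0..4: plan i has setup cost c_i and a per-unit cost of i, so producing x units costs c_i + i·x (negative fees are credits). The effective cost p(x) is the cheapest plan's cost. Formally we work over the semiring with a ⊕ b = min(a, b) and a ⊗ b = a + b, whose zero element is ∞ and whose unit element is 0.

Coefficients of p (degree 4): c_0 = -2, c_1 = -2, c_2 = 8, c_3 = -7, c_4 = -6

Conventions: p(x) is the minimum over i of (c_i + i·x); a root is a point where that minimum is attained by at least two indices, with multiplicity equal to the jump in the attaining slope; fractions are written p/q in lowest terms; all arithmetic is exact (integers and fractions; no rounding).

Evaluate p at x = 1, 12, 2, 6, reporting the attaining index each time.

p(1) = min(-2+0·1=-2, -2+1·1=-1, 8+2·1=10, -7+3·1=-4, -6+4·1=-2) = -4 (attained by i=3)
p(12) = min(-2+0·12=-2, -2+1·12=10, 8+2·12=32, -7+3·12=29, -6+4·12=42) = -2 (attained by i=0)
p(2) = min(-2+0·2=-2, -2+1·2=0, 8+2·2=12, -7+3·2=-1, -6+4·2=2) = -2 (attained by i=0)
p(6) = min(-2+0·6=-2, -2+1·6=4, 8+2·6=20, -7+3·6=11, -6+4·6=18) = -2 (attained by i=0)
Answer: p(1) = -4; p(12) = -2; p(2) = -2; p(6) = -2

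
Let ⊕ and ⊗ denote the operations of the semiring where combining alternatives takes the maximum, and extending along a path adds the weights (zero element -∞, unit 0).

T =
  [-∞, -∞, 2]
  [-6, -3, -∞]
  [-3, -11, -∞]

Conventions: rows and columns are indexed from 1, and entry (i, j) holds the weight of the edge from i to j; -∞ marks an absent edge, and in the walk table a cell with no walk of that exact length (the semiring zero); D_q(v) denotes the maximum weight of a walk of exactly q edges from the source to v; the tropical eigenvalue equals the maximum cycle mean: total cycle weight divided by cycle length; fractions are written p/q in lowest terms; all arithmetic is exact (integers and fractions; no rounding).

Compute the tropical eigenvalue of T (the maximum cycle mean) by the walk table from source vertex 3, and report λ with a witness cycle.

q=0: [-∞, -∞, 0]
q=1: [-3, -11, -∞]
q=2: [-17, -14, -1]
q=3: [-4, -12, -15]
Optimal cycle mean attained by: cycle 1->3->1, total 2 + (-3), length 2.
Answer: λ = -1/2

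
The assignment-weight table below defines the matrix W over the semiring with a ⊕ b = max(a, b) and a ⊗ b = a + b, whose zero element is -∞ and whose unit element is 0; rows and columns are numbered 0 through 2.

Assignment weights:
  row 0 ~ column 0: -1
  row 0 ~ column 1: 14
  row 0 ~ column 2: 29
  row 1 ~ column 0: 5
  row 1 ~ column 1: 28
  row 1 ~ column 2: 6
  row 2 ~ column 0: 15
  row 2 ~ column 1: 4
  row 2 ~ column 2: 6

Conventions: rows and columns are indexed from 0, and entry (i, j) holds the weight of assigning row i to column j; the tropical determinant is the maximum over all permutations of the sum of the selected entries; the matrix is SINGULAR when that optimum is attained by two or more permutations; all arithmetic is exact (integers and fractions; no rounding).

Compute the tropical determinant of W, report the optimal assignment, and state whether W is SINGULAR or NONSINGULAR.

σ = (0, 1, 2): (-1) + 28 + 6 = 33
σ = (0, 2, 1): (-1) + 6 + 4 = 9
σ = (1, 0, 2): 14 + 5 + 6 = 25
σ = (1, 2, 0): 14 + 6 + 15 = 35
σ = (2, 0, 1): 29 + 5 + 4 = 38
σ = (2, 1, 0): 29 + 28 + 15 = 72
Optimal value attained by: σ = (2, 1, 0).
Answer: det⊕(W) = 72; verdict: NONSINGULAR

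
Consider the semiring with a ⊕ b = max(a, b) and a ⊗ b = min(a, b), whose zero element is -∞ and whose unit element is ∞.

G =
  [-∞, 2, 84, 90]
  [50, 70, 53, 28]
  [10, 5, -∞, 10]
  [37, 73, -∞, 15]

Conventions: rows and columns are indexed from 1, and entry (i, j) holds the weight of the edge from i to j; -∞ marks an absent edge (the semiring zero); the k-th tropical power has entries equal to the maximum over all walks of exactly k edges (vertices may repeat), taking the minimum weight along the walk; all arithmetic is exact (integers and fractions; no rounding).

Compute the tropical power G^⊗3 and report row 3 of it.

G^⊗2:
  [37, 73, 2, 15]
  [50, 70, 53, 50]
  [10, 10, 10, 10]
  [50, 70, 53, 37]
G^⊗3:
  [50, 70, 53, 37]
  [50, 70, 53, 50]
  [10, 10, 10, 10]
  [50, 70, 53, 50]
Answer: row 3 of G^⊗3 = [10, 10, 10, 10]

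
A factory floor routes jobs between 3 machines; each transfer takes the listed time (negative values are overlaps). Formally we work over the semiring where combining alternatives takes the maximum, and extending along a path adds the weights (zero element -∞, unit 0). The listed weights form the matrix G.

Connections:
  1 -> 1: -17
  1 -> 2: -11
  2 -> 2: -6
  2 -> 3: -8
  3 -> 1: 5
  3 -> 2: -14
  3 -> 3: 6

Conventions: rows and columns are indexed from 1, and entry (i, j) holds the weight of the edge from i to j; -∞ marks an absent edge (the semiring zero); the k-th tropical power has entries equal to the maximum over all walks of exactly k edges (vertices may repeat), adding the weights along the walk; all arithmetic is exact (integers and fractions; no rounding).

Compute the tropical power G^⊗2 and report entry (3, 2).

G^⊗2:
  [-34, -17, -19]
  [-3, -12, -2]
  [11, -6, 12]
Key observation: the optimum is the walk 3->1->2, with weight 5 + (-11) = -6.
Optimal value attained by: walk 3->1->2.
Answer: (G^⊗2)[3][2] = -6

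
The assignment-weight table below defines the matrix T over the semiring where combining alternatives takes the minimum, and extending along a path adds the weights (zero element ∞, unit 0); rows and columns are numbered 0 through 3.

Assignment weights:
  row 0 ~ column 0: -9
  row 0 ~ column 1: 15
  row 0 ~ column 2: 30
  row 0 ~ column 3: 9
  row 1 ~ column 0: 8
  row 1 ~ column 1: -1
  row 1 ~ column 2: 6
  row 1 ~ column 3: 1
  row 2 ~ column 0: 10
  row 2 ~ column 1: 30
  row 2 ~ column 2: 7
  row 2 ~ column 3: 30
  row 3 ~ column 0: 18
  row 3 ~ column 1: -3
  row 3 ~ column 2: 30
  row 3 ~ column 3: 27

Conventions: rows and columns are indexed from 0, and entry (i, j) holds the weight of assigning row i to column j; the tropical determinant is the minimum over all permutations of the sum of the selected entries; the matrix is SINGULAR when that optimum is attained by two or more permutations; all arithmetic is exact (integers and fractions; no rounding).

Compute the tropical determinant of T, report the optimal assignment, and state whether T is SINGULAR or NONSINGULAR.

σ = (0, 1, 2, 3): (-9) + (-1) + 7 + 27 = 24
σ = (0, 1, 3, 2): (-9) + (-1) + 30 + 30 = 50
σ = (0, 2, 1, 3): (-9) + 6 + 30 + 27 = 54
σ = (0, 2, 3, 1): (-9) + 6 + 30 + (-3) = 24
σ = (0, 3, 1, 2): (-9) + 1 + 30 + 30 = 52
σ = (0, 3, 2, 1): (-9) + 1 + 7 + (-3) = -4
σ = (1, 0, 2, 3): 15 + 8 + 7 + 27 = 57
σ = (1, 0, 3, 2): 15 + 8 + 30 + 30 = 83
σ = (1, 2, 0, 3): 15 + 6 + 10 + 27 = 58
σ = (1, 2, 3, 0): 15 + 6 + 30 + 18 = 69
σ = (1, 3, 0, 2): 15 + 1 + 10 + 30 = 56
σ = (1, 3, 2, 0): 15 + 1 + 7 + 18 = 41
σ = (2, 0, 1, 3): 30 + 8 + 30 + 27 = 95
σ = (2, 0, 3, 1): 30 + 8 + 30 + (-3) = 65
σ = (2, 1, 0, 3): 30 + (-1) + 10 + 27 = 66
σ = (2, 1, 3, 0): 30 + (-1) + 30 + 18 = 77
σ = (2, 3, 0, 1): 30 + 1 + 10 + (-3) = 38
σ = (2, 3, 1, 0): 30 + 1 + 30 + 18 = 79
σ = (3, 0, 1, 2): 9 + 8 + 30 + 30 = 77
σ = (3, 0, 2, 1): 9 + 8 + 7 + (-3) = 21
σ = (3, 1, 0, 2): 9 + (-1) + 10 + 30 = 48
σ = (3, 1, 2, 0): 9 + (-1) + 7 + 18 = 33
σ = (3, 2, 0, 1): 9 + 6 + 10 + (-3) = 22
σ = (3, 2, 1, 0): 9 + 6 + 30 + 18 = 63
Optimal value attained by: σ = (0, 3, 2, 1).
Answer: det⊕(T) = -4; verdict: NONSINGULAR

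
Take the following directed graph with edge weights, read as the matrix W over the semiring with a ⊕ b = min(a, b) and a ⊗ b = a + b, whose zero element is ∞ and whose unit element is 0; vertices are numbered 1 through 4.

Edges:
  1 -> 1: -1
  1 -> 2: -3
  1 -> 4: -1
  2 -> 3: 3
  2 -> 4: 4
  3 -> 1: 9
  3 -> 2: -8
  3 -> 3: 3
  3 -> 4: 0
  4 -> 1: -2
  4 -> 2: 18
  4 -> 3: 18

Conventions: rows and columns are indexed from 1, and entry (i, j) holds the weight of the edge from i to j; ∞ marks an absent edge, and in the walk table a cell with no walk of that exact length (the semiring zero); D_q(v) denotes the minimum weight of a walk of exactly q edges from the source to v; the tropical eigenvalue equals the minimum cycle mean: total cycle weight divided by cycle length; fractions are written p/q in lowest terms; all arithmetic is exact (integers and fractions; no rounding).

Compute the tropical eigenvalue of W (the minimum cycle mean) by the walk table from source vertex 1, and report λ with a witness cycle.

q=0: [0, ∞, ∞, ∞]
q=1: [-1, -3, ∞, -1]
q=2: [-3, -4, 0, -2]
q=3: [-4, -8, -1, -4]
q=4: [-6, -9, -5, -5]
Optimal cycle mean attained by: cycle 2->3->2, total 3 + (-8), length 2.
Answer: λ = -5/2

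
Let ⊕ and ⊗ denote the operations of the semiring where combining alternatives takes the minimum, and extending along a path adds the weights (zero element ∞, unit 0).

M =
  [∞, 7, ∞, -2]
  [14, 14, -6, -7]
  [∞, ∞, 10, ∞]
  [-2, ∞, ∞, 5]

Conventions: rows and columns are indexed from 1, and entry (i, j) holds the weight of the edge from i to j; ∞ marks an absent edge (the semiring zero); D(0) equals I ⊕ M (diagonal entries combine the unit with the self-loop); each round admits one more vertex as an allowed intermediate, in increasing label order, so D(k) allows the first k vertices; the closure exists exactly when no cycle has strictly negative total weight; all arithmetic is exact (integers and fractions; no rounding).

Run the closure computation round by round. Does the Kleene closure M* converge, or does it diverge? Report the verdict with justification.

D(0):
  [0, 7, ∞, -2]
  [14, 0, -6, -7]
  [∞, ∞, 0, ∞]
  [-2, ∞, ∞, 0]
Detection: at round 1, diagonal entry (4, 4) turns strictly negative.
Key observation: the cycle 4->1->4 has total weight (-2) + (-2), which is strictly negative.
Answer: DIVERGES — negative cycle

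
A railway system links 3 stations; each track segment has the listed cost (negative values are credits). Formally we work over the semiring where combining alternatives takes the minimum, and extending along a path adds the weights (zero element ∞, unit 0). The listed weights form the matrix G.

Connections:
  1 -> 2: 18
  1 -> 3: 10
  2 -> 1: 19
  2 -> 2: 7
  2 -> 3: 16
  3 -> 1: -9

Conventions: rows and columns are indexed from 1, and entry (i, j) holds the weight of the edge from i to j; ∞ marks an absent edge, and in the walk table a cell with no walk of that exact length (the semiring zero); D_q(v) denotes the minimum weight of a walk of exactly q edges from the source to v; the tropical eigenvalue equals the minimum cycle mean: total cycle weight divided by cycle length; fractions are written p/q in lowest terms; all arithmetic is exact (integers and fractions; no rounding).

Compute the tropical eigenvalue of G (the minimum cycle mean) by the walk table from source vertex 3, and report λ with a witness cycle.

q=0: [∞, ∞, 0]
q=1: [-9, ∞, ∞]
q=2: [∞, 9, 1]
q=3: [-8, 16, 25]
Optimal cycle mean attained by: cycle 1->3->1, total 10 + (-9), length 2.
Answer: λ = 1/2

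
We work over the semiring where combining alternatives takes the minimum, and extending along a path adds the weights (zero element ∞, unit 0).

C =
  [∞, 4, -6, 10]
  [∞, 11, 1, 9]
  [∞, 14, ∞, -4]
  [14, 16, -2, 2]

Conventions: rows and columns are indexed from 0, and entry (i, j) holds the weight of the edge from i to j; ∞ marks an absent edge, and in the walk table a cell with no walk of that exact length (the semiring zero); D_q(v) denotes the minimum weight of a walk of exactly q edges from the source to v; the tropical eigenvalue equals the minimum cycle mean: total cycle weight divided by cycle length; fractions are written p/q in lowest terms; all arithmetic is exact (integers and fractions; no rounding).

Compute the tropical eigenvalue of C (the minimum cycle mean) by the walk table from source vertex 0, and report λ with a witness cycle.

q=0: [0, ∞, ∞, ∞]
q=1: [∞, 4, -6, 10]
q=2: [24, 8, 5, -10]
q=3: [4, 6, -12, -8]
q=4: [6, 2, -10, -16]
Optimal cycle mean attained by: cycle 2->3->2, total (-4) + (-2), length 2.
Answer: λ = -3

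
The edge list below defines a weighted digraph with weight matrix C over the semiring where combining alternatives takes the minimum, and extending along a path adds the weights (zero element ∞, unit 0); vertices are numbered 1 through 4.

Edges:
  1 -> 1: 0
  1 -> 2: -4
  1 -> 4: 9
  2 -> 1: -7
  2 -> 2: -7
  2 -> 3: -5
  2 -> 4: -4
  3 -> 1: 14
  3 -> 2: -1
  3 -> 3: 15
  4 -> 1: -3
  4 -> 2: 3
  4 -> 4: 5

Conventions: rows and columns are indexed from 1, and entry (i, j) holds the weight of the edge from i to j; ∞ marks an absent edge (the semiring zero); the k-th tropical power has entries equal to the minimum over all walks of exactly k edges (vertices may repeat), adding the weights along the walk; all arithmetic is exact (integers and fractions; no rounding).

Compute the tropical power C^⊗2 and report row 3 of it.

C^⊗2:
  [-11, -11, -9, -8]
  [-14, -14, -12, -11]
  [-8, -8, -6, -5]
  [-4, -7, -2, -1]
Answer: row 3 of C^⊗2 = [-8, -8, -6, -5]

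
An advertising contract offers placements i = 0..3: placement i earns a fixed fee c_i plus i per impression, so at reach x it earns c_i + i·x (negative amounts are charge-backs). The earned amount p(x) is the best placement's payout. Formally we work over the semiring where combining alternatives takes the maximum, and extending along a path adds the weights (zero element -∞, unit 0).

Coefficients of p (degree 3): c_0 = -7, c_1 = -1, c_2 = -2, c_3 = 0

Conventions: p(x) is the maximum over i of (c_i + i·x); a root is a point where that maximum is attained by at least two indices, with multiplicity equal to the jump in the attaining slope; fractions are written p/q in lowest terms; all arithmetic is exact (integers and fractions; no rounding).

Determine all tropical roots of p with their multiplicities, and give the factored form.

hull edge (i=0, c=-7) to (i=1, c=-1): slope 6, span 1
hull edge (i=1, c=-1) to (i=3, c=0): slope 1/2, span 2
Factored form: p(x) = 0 ⊗ (x ⊕ (-6)) ⊗ (x ⊕ (-1/2)) ⊗ (x ⊕ (-1/2))
Answer: roots = -6 (mult 1), -1/2 (mult 2)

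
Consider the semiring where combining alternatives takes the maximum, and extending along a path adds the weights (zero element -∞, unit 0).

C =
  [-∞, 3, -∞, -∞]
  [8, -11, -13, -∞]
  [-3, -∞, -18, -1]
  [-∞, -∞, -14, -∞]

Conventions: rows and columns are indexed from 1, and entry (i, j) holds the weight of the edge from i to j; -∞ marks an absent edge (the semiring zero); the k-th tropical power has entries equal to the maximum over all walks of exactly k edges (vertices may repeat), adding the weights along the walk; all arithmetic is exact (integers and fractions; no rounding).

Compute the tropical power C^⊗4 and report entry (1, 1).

C^⊗2:
  [11, -8, -10, -∞]
  [-3, 11, -24, -14]
  [-21, 0, -15, -19]
  [-17, -∞, -32, -15]
C^⊗3:
  [0, 14, -21, -11]
  [19, 0, -2, -25]
  [8, -11, -13, -16]
  [-35, -14, -29, -33]
C^⊗4:
  [22, 3, 1, -22]
  [8, 22, -13, -3]
  [-3, 11, -24, -14]
  [-6, -25, -27, -30]
Key observation: the optimum is the walk 1->2->1->2->1, with weight 3 + 8 + 3 + 8 = 22.
Optimal value attained by: walk 1->2->1->2->1.
Answer: (C^⊗4)[1][1] = 22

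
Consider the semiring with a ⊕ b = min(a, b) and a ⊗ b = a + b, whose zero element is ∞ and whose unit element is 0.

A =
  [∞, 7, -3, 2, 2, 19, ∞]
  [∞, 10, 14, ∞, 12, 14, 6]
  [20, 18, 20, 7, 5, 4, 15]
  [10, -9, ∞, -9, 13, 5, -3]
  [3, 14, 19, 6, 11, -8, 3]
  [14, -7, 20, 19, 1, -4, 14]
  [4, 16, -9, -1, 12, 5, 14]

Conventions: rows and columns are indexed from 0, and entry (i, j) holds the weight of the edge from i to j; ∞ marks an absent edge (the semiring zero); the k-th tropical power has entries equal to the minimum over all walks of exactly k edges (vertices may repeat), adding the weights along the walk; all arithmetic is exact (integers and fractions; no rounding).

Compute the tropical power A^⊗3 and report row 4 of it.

A^⊗2:
  [5, -7, 17, -7, 2, -6, -1]
  [10, 7, -3, 5, 15, 4, 15]
  [8, -3, 6, -2, 5, -3, 4]
  [1, -18, -12, -18, 3, -4, -12]
  [6, -15, -6, -3, -7, -12, 3]
  [4, -11, 5, 7, -3, -8, -1]
  [9, -10, 1, -10, -4, -5, -4]
A^⊗3:
  [3, -16, -10, -16, -5, -10, -10]
  [15, -4, 6, -4, 2, 0, 2]
  [8, -11, -5, -11, -2, -7, -5]
  [-8, -27, -21, -27, -7, -13, -21]
  [-4, -19, -6, -12, -11, -16, -9]
  [0, -15, -10, -2, -7, -12, -5]
  [-1, -19, -13, -19, -4, -12, -13]
Answer: row 4 of A^⊗3 = [-4, -19, -6, -12, -11, -16, -9]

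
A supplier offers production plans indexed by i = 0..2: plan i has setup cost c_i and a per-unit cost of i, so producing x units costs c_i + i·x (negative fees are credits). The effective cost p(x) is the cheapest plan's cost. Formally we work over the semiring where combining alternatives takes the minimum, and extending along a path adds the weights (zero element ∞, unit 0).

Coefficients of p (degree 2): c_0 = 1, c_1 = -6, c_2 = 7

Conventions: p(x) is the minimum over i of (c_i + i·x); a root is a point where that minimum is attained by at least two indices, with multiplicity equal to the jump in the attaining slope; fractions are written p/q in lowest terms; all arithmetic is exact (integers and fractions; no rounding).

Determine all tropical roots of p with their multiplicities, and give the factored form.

hull edge (i=0, c=1) to (i=1, c=-6): slope -7, span 1
hull edge (i=1, c=-6) to (i=2, c=7): slope 13, span 1
Factored form: p(x) = 7 ⊗ (x ⊕ (-13)) ⊗ (x ⊕ 7)
Answer: roots = -13 (mult 1), 7 (mult 1)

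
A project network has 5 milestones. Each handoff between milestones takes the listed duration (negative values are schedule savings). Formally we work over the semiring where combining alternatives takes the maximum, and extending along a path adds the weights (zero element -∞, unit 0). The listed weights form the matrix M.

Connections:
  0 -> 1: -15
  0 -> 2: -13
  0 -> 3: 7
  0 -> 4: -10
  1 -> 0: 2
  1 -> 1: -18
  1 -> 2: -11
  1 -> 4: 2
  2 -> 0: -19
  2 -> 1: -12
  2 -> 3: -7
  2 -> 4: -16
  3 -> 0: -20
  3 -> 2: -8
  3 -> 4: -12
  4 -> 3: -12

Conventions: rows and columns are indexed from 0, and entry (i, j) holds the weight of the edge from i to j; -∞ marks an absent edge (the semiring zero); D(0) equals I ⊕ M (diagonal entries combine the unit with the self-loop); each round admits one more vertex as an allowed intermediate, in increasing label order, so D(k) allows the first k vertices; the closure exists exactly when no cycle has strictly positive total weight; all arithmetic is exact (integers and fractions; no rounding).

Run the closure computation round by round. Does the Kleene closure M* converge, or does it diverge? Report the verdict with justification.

D(0):
  [0, -15, -13, 7, -10]
  [2, 0, -11, -∞, 2]
  [-19, -12, 0, -7, -16]
  [-20, -∞, -8, 0, -12]
  [-∞, -∞, -∞, -12, 0]
D(1):
  [0, -15, -13, 7, -10]
  [2, 0, -11, 9, 2]
  [-19, -12, 0, -7, -16]
  [-20, -35, -8, 0, -12]
  [-∞, -∞, -∞, -12, 0]
D(2):
  [0, -15, -13, 7, -10]
  [2, 0, -11, 9, 2]
  [-10, -12, 0, -3, -10]
  [-20, -35, -8, 0, -12]
  [-∞, -∞, -∞, -12, 0]
D(3):
  [0, -15, -13, 7, -10]
  [2, 0, -11, 9, 2]
  [-10, -12, 0, -3, -10]
  [-18, -20, -8, 0, -12]
  [-∞, -∞, -∞, -12, 0]
D(4):
  [0, -13, -1, 7, -5]
  [2, 0, 1, 9, 2]
  [-10, -12, 0, -3, -10]
  [-18, -20, -8, 0, -12]
  [-30, -32, -20, -12, 0]
D(5):
  [0, -13, -1, 7, -5]
  [2, 0, 1, 9, 2]
  [-10, -12, 0, -3, -10]
  [-18, -20, -8, 0, -12]
  [-30, -32, -20, -12, 0]
Key observation: every diagonal entry stays at the unit through all rounds, so no improving cycle exists.
Answer: CONVERGES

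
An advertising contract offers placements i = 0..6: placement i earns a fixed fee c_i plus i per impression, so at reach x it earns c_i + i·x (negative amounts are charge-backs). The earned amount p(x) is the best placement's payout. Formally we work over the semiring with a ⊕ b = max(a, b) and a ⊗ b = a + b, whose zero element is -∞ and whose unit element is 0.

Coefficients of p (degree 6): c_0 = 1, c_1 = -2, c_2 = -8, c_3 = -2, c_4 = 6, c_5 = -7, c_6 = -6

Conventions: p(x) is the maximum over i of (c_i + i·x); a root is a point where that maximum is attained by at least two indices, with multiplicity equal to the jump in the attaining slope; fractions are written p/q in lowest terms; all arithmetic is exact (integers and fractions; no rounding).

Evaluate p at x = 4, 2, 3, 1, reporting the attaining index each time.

p(4) = max(1+0·4=1, -2+1·4=2, -8+2·4=0, -2+3·4=10, 6+4·4=22, -7+5·4=13, -6+6·4=18) = 22 (attained by i=4)
p(2) = max(1+0·2=1, -2+1·2=0, -8+2·2=-4, -2+3·2=4, 6+4·2=14, -7+5·2=3, -6+6·2=6) = 14 (attained by i=4)
p(3) = max(1+0·3=1, -2+1·3=1, -8+2·3=-2, -2+3·3=7, 6+4·3=18, -7+5·3=8, -6+6·3=12) = 18 (attained by i=4)
p(1) = max(1+0·1=1, -2+1·1=-1, -8+2·1=-6, -2+3·1=1, 6+4·1=10, -7+5·1=-2, -6+6·1=0) = 10 (attained by i=4)
Answer: p(4) = 22; p(2) = 14; p(3) = 18; p(1) = 10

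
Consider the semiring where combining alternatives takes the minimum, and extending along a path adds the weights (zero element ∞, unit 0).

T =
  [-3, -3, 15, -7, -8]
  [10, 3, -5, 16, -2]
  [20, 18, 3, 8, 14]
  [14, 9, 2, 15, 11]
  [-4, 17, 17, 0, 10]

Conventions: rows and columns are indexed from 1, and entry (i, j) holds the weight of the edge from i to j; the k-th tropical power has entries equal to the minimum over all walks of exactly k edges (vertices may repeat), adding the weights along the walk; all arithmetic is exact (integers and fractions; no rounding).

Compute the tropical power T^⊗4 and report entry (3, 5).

T^⊗2:
  [-12, -6, -8, -10, -11]
  [-6, 6, -2, -2, 1]
  [10, 17, 6, 11, 12]
  [7, 11, 4, 7, 6]
  [-7, -7, 2, -11, -12]
T^⊗3:
  [-15, -15, -11, -19, -20]
  [-9, -9, 0, -13, -14]
  [7, 7, 9, 3, 2]
  [2, 4, 6, 0, -1]
  [-16, -10, -12, -14, -15]
T^⊗4:
  [-24, -18, -20, -22, -23]
  [-18, -12, -14, -16, -17]
  [-2, 4, 2, 0, -1]
  [-5, -1, -1, -5, -6]
  [-19, -19, -15, -23, -24]
Key observation: the optimum is the walk 3->5->1->1->5, with weight 14 + (-4) + (-3) + (-8) = -1.
Optimal value attained by: walk 3->5->1->1->5.
Answer: (T^⊗4)[3][5] = -1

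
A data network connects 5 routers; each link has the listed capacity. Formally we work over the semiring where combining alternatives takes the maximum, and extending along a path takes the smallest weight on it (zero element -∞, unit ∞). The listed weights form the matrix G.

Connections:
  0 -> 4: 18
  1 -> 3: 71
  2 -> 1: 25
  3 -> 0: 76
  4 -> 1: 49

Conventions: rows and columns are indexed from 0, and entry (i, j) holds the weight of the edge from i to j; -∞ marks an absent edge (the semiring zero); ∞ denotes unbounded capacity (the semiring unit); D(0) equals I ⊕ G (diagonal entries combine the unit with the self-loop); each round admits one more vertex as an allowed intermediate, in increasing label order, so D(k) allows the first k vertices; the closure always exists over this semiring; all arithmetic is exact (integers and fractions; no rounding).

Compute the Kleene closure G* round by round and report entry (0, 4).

D(0):
  [∞, -∞, -∞, -∞, 18]
  [-∞, ∞, -∞, 71, -∞]
  [-∞, 25, ∞, -∞, -∞]
  [76, -∞, -∞, ∞, -∞]
  [-∞, 49, -∞, -∞, ∞]
D(1):
  [∞, -∞, -∞, -∞, 18]
  [-∞, ∞, -∞, 71, -∞]
  [-∞, 25, ∞, -∞, -∞]
  [76, -∞, -∞, ∞, 18]
  [-∞, 49, -∞, -∞, ∞]
D(2):
  [∞, -∞, -∞, -∞, 18]
  [-∞, ∞, -∞, 71, -∞]
  [-∞, 25, ∞, 25, -∞]
  [76, -∞, -∞, ∞, 18]
  [-∞, 49, -∞, 49, ∞]
D(3):
  [∞, -∞, -∞, -∞, 18]
  [-∞, ∞, -∞, 71, -∞]
  [-∞, 25, ∞, 25, -∞]
  [76, -∞, -∞, ∞, 18]
  [-∞, 49, -∞, 49, ∞]
D(4):
  [∞, -∞, -∞, -∞, 18]
  [71, ∞, -∞, 71, 18]
  [25, 25, ∞, 25, 18]
  [76, -∞, -∞, ∞, 18]
  [49, 49, -∞, 49, ∞]
D(5):
  [∞, 18, -∞, 18, 18]
  [71, ∞, -∞, 71, 18]
  [25, 25, ∞, 25, 18]
  [76, 18, -∞, ∞, 18]
  [49, 49, -∞, 49, ∞]
Answer: G*[0][4] = 18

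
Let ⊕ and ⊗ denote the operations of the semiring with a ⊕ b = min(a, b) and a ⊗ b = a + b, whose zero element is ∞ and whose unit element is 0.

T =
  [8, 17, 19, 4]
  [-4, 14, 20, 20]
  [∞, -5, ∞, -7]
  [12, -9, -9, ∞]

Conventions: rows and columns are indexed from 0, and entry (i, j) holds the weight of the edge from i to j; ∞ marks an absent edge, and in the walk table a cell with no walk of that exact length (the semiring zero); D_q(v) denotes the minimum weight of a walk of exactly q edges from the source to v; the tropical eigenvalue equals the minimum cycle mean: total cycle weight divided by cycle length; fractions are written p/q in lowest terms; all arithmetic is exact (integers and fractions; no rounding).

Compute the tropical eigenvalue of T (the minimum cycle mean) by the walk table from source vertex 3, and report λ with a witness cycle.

q=0: [∞, ∞, ∞, 0]
q=1: [12, -9, -9, ∞]
q=2: [-13, -14, 11, -16]
q=3: [-18, -25, -25, -9]
q=4: [-29, -30, -18, -32]
Optimal cycle mean attained by: cycle 2->3->2, total (-7) + (-9), length 2.
Answer: λ = -8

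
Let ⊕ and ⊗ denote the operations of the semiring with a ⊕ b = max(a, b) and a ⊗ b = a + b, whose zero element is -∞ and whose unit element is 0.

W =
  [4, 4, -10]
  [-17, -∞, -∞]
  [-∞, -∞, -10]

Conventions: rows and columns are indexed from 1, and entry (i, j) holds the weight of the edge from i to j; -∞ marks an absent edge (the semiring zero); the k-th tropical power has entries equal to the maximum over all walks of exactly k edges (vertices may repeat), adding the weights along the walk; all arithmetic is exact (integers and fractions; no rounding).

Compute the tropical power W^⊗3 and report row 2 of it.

W^⊗2:
  [8, 8, -6]
  [-13, -13, -27]
  [-∞, -∞, -20]
W^⊗3:
  [12, 12, -2]
  [-9, -9, -23]
  [-∞, -∞, -30]
Answer: row 2 of W^⊗3 = [-9, -9, -23]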